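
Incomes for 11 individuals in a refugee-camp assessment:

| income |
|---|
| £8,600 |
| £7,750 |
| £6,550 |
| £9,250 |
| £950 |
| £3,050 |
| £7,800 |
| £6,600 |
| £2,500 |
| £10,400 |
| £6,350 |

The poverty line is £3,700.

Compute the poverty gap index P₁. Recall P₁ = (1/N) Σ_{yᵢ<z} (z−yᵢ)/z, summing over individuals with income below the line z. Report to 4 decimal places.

Incomes under z: £950, £2,500, £3,050 (q = 3 of N = 11).
Gap ratios (z−y)/z: (3700−950)/3700 = 0.7432; (3700−2500)/3700 = 0.3243; (3700−3050)/3700 = 0.1757.
Sum of shortfalls = 1.243243; P₁ averages over all N: 1.243243 / 11 = 0.1130.

0.1130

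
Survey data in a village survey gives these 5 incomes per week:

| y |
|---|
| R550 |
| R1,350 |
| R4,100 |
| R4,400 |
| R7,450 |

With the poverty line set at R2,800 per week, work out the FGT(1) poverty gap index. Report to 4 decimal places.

0.2643

Incomes under z: R550, R1,350 (q = 2 of N = 5).
Normalized shortfalls: (2800−550)/2800 = 0.8036; (2800−1350)/2800 = 0.5179.
Σ = 1.321429. Dividing by the full population N = 5 gives P₁ = 0.2643.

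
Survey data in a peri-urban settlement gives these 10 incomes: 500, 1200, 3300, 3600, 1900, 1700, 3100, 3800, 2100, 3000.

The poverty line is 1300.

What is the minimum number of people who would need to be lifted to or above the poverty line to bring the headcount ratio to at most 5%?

2

Currently q = 2 of N = 10 are below the line (H = 0.200).
A headcount ratio of at most 5% allows at most ⌊0.05 × 10⌋ = 0 poor people.
So at least 2 − 0 = 2 must be lifted.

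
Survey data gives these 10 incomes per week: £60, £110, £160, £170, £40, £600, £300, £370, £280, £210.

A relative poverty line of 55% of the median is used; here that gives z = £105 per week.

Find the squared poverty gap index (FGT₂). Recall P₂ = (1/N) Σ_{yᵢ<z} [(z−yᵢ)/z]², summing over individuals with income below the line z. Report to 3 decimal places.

Below the line: £40, £60 (q = 2 of N = 10).
Shortfall ratios: (105−40)/105 = 0.6190; (105−60)/105 = 0.4286.
Squared: 0.3832; 0.1837.
Sum = 0.566893; P₂ = 0.566893 / 10 = 0.057.

0.057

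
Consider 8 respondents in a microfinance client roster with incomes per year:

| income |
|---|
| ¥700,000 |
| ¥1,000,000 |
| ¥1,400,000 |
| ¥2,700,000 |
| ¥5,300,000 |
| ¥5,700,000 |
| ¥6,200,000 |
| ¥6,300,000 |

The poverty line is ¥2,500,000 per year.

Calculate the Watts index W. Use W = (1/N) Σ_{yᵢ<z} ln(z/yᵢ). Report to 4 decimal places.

Incomes under z: ¥700,000, ¥1,000,000, ¥1,400,000 (q = 3 of N = 8).
Log shortfalls: ln(2500000/700000) = 1.2730; ln(2500000/1000000) = 0.9163; ln(2500000/1400000) = 0.5798.
W = 2.769075 / 8 = 0.3461.

0.3461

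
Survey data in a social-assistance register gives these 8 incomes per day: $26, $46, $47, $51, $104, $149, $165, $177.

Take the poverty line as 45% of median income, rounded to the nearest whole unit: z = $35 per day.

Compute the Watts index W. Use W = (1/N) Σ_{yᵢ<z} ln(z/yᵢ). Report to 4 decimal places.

Incomes under z: $26 (q = 1 of N = 8).
Log gaps: ln(35/26) = 0.2973.
W = 0.297252 / 8 = 0.0372.

0.0372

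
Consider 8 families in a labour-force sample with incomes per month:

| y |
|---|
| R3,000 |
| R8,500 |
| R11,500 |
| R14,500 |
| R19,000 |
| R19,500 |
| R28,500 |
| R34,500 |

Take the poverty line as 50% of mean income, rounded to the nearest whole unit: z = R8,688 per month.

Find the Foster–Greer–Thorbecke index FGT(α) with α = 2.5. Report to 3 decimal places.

0.043

Below z: R3,000, R8,500 (q = 2 of N = 8).
Shortfall ratios: (8688−3000)/8688 = 0.6547; (8688−8500)/8688 = 0.0216.
Raised to α = 2.5: 0.34682; 0.00007.
Sum = 0.346885; FGT(2.5) = 0.346885 / 8 = 0.043.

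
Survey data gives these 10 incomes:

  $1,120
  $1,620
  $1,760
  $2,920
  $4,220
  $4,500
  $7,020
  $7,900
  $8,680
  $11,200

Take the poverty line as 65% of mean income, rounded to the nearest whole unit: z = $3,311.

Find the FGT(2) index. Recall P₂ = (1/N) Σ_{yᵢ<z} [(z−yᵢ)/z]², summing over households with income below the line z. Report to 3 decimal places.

0.093

Poor units: $1,120, $1,620, $1,760, $2,920 (q = 4 of N = 10).
Gap ratios (z−y)/z: (3311−1120)/3311 = 0.6617; (3311−1620)/3311 = 0.5107; (3311−1760)/3311 = 0.4684; (3311−2920)/3311 = 0.1181.
Squared: 0.4379; 0.2608; 0.2194; 0.0139.
Sum = 0.932108; P₂ = 0.932108 / 10 = 0.093.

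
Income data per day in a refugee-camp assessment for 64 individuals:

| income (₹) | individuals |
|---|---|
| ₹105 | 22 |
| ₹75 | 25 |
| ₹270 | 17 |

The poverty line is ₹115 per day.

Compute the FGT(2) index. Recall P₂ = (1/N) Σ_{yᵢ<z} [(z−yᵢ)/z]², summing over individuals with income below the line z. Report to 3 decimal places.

0.050

Below the line: 25×₹75, 22×₹105 (q = 47 of N = 64).
Normalized shortfalls: (115−75)/115 = 0.3478 (×25); (115−105)/115 = 0.0870 (×22).
Squared: 0.1210 (×25); 0.0076 (×22).
Sum = 3.190926; P₂ = 3.190926 / 64 = 0.050.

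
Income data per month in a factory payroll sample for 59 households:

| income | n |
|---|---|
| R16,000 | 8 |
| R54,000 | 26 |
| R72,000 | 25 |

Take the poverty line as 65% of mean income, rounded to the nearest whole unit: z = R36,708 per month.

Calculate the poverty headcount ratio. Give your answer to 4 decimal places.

0.1356

8 of the 59 households have income below R36,708.
H = 8/59 = 0.1356.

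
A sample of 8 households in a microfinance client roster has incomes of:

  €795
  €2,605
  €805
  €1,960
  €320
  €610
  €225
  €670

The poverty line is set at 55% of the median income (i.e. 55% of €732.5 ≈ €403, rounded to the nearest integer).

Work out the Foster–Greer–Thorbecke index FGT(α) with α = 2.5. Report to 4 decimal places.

0.0186

Incomes under z: €225, €320 (q = 2 of N = 8).
Gap ratios (z−y)/z: (403−225)/403 = 0.4417; (403−320)/403 = 0.2060.
Raised to α = 2.5: 0.12965; 0.01925.
Sum = 0.148905; FGT(2.5) = 0.148905 / 8 = 0.0186.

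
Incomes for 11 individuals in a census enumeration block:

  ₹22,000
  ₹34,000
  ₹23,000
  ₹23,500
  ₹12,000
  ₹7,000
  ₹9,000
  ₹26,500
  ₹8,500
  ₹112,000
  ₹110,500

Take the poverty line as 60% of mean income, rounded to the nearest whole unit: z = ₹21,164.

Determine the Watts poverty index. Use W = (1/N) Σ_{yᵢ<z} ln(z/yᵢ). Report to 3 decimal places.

0.313

Incomes under z: ₹7,000, ₹8,500, ₹9,000, ₹12,000 (q = 4 of N = 11).
Log gaps: ln(21164/7000) = 1.1064; ln(21164/8500) = 0.9122; ln(21164/9000) = 0.8551; ln(21164/12000) = 0.5674.
W = 3.441099 / 11 = 0.313.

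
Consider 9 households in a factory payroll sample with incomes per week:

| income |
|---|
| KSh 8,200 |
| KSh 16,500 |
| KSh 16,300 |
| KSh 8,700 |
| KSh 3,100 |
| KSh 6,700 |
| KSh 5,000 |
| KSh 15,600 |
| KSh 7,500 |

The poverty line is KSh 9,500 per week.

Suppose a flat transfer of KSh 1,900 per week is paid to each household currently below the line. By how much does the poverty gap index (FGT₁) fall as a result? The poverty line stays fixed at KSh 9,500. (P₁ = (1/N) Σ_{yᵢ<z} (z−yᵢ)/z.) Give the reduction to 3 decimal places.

Before: below the line — KSh 3,100, KSh 5,000, KSh 6,700, KSh 7,500, KSh 8,200, KSh 8,700; poverty gap index (FGT₁) = 0.20819.
After the KSh 1,900 transfer: below the line — KSh 5,000, KSh 6,900, KSh 8,600, KSh 9,400; poverty gap index (FGT₁) = 0.09474.
Reduction = 0.20819 − 0.09474 = 0.113.

0.113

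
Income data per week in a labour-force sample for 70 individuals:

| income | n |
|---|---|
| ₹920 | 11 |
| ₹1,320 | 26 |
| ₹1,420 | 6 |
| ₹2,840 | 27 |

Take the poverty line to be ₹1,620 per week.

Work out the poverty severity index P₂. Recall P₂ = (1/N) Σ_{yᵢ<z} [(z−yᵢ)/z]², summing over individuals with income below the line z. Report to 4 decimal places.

0.0434

Poor units: 11×₹920, 26×₹1,320, 6×₹1,420 (q = 43 of N = 70).
Normalized shortfalls: (1620−920)/1620 = 0.4321 (×11); (1620−1320)/1620 = 0.1852 (×26); (1620−1420)/1620 = 0.1235 (×6).
Squared: 0.1867 (×11); 0.0343 (×26); 0.0152 (×6).
Sum = 3.036885; P₂ = 3.036885 / 70 = 0.0434.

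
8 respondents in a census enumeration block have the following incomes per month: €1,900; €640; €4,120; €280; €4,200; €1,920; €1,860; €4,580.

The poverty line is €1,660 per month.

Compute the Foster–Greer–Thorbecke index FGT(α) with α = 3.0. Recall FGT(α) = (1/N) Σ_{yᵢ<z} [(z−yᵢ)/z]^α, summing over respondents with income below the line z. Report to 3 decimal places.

Poor units: €280, €640 (q = 2 of N = 8).
Gap ratios (z−y)/z: (1660−280)/1660 = 0.8313; (1660−640)/1660 = 0.6145.
Raised to α = 3.0: 0.57453; 0.23199.
Sum = 0.806524; FGT(3.0) = 0.806524 / 8 = 0.101.

0.101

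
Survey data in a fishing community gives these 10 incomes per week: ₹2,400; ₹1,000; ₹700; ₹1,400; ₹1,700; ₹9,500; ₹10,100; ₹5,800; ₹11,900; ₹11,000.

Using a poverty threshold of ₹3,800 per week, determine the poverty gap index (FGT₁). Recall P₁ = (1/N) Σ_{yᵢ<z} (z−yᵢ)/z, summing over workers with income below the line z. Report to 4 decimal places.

0.3105

Below the line: ₹700, ₹1,000, ₹1,400, ₹1,700, ₹2,400 (q = 5 of N = 10).
Normalized shortfalls: (3800−700)/3800 = 0.8158; (3800−1000)/3800 = 0.7368; (3800−1400)/3800 = 0.6316; (3800−1700)/3800 = 0.5526; (3800−2400)/3800 = 0.3684.
Σ = 3.105263. Dividing by the full population N = 10 gives P₁ = 0.3105.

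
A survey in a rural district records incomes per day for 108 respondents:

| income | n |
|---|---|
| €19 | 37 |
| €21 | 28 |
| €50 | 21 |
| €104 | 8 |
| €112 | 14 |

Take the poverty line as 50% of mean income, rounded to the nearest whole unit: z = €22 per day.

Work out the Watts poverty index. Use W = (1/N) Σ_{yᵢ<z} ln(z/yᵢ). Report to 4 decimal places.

0.0623

Incomes under z: 37×€19, 28×€21 (q = 65 of N = 108).
ln(z/y) terms: ln(22/19) = 0.1466 (×37); ln(22/21) = 0.0465 (×28).
W = 6.726889 / 108 = 0.0623.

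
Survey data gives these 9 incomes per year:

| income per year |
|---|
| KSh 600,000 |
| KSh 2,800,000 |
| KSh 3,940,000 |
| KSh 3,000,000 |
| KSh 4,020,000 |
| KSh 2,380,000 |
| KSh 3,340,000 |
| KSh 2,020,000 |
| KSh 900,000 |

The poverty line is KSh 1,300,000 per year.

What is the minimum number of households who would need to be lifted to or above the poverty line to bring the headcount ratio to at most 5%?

2 of the 9 households are poor, so H = 2/9 = 0.222.
A headcount ratio of at most 5% allows at most ⌊0.05 × 9⌋ = 0 poor households.
So at least 2 − 0 = 2 must be lifted.

2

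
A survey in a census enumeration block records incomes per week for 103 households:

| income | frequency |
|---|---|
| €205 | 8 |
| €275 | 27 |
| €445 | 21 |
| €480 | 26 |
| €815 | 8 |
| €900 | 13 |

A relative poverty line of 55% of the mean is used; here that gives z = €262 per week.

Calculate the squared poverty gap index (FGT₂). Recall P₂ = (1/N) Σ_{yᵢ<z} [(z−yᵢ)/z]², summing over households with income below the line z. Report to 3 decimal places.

0.004

Poor units: 8×€205 (q = 8 of N = 103).
Relative gaps: (262−205)/262 = 0.2176 (×8).
Squared: 0.0473 (×8).
Sum = 0.378649; P₂ = 0.378649 / 103 = 0.004.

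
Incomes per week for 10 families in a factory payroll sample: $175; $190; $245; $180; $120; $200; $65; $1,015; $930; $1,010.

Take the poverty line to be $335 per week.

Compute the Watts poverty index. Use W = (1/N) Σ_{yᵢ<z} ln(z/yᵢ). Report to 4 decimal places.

0.5333

Incomes under z: $65, $120, $175, $180, $190, $200, $245 (q = 7 of N = 10).
Log gaps: ln(335/65) = 1.6397; ln(335/120) = 1.0266; ln(335/175) = 0.6493; ln(335/180) = 0.6212; ln(335/190) = 0.5671; ln(335/200) = 0.5158; ln(335/245) = 0.3129.
W = 5.332692 / 10 = 0.5333.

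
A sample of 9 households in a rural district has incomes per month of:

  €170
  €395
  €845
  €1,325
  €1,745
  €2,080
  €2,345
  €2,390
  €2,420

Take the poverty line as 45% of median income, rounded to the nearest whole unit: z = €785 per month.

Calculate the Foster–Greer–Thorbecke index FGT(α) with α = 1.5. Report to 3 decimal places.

0.116

Poor units: €170, €395 (q = 2 of N = 9).
Relative gaps: (785−170)/785 = 0.7834; (785−395)/785 = 0.4968.
Raised to α = 1.5: 0.69344; 0.35018.
Sum = 1.043620; FGT(1.5) = 1.043620 / 9 = 0.116.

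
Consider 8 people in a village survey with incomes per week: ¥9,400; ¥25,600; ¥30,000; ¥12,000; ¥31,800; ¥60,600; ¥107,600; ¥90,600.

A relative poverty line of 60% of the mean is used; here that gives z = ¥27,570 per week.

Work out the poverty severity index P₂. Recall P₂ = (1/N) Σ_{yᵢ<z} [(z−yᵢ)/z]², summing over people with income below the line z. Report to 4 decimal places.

0.0948

Below z: ¥9,400, ¥12,000, ¥25,600 (q = 3 of N = 8).
Relative gaps: (27570−9400)/27570 = 0.6590; (27570−12000)/27570 = 0.5647; (27570−25600)/27570 = 0.0715.
Squared: 0.4343; 0.3189; 0.0051.
Sum = 0.758388; P₂ = 0.758388 / 8 = 0.0948.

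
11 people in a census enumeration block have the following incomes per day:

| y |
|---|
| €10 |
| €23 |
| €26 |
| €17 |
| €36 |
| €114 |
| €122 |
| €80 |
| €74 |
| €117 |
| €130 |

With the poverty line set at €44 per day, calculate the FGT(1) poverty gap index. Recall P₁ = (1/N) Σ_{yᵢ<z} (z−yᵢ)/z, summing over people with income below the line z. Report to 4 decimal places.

Poor units: €10, €17, €23, €26, €36 (q = 5 of N = 11).
Shortfall ratios: (44−10)/44 = 0.7727; (44−17)/44 = 0.6136; (44−23)/44 = 0.4773; (44−26)/44 = 0.4091; (44−36)/44 = 0.1818.
Sum of shortfalls = 2.454545; P₁ averages over all N: 2.454545 / 11 = 0.2231.

0.2231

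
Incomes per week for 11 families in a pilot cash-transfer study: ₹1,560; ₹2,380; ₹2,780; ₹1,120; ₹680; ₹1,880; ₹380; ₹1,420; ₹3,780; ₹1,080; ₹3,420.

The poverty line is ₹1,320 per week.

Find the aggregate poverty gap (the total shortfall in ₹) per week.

Below z: ₹380, ₹680, ₹1,080, ₹1,120 (q = 4 of N = 11).
Individual gaps: 1320−380 = 940; 1320−680 = 640; 1320−1080 = 240; 1320−1120 = 200.
Aggregate gap = ₹2,020.

₹2,020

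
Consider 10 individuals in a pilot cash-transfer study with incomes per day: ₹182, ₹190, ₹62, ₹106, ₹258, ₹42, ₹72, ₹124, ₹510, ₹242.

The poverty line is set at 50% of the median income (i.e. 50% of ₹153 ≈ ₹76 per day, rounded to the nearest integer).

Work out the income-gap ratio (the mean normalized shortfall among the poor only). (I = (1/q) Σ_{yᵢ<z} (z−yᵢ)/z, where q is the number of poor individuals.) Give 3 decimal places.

0.228

Incomes under z: ₹42, ₹62, ₹72 (q = 3 of N = 10).
Shortfall ratios (z−y)/z: 0.4474, 0.1842, 0.0526; sum = 0.684211.
I averages over the q = 3 poor units only: 0.684211 / 3 = 0.228.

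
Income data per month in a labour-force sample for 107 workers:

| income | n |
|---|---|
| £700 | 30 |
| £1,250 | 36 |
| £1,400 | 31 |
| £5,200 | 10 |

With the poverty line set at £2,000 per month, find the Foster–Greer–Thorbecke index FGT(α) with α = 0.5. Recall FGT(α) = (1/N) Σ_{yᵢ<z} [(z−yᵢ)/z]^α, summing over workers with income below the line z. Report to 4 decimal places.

Below z: 30×£700, 36×£1,250, 31×£1,400 (q = 97 of N = 107).
Relative gaps: (2000−700)/2000 = 0.6500 (×30); (2000−1250)/2000 = 0.3750 (×36); (2000−1400)/2000 = 0.3000 (×31).
Raised to α = 0.5: 0.80623 (×30); 0.61237 (×36); 0.54772 (×31).
Sum = 63.211580; FGT(0.5) = 63.211580 / 107 = 0.5908.

0.5908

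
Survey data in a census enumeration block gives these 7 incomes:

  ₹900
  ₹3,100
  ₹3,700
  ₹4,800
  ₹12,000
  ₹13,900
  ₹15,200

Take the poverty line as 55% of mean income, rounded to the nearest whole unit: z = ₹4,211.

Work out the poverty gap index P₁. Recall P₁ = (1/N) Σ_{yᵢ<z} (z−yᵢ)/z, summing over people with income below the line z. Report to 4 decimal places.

Incomes under z: ₹900, ₹3,100, ₹3,700 (q = 3 of N = 7).
Shortfall ratios: (4211−900)/4211 = 0.7863; (4211−3100)/4211 = 0.2638; (4211−3700)/4211 = 0.1213.
Σ = 1.171456. Dividing by the full population N = 7 gives P₁ = 0.1674.

0.1674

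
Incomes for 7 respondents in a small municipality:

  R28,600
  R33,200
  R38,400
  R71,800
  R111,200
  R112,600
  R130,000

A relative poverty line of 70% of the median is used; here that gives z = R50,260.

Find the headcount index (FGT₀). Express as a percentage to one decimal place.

3 of the 7 respondents have income below R50,260.
H = 3/7 = 42.9%.

42.9%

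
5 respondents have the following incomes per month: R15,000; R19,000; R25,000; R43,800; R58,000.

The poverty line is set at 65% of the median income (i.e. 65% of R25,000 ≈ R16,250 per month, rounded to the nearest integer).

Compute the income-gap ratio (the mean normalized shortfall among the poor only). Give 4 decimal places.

Below the line: R15,000 (q = 1 of N = 5).
Relative gaps: 0.0769; sum = 0.076923.
The income-gap ratio divides by q (the poor only): 0.076923 / 1 = 0.0769.

0.0769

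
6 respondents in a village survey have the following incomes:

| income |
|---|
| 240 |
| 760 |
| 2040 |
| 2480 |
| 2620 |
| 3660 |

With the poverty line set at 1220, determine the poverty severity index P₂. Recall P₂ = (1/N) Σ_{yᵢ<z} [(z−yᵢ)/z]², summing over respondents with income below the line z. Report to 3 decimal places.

Below the line: 240, 760 (q = 2 of N = 6).
Normalized shortfalls: (1220−240)/1220 = 0.8033; (1220−760)/1220 = 0.3770.
Squared: 0.6453; 0.1422.
Sum = 0.787423; P₂ = 0.787423 / 6 = 0.131.

0.131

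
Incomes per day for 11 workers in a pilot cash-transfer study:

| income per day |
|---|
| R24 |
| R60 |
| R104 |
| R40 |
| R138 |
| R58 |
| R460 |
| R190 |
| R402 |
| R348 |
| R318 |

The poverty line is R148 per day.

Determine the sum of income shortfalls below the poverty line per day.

Below the line: R24, R40, R58, R60, R104, R138 (q = 6 of N = 11).
Individual gaps: 148−24 = 124; 148−40 = 108; 148−58 = 90; 148−60 = 88; 148−104 = 44; 148−138 = 10.
Aggregate gap = R464.

R464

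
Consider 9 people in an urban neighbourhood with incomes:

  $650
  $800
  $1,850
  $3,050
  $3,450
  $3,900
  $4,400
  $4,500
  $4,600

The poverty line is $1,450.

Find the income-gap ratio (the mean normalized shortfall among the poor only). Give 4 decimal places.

Below z: $650, $800 (q = 2 of N = 9).
Shortfall ratios (z−y)/z: 0.5517, 0.4483; sum = 1.000000.
The income-gap ratio divides by q (the poor only): 1.000000 / 2 = 0.5000.

0.5000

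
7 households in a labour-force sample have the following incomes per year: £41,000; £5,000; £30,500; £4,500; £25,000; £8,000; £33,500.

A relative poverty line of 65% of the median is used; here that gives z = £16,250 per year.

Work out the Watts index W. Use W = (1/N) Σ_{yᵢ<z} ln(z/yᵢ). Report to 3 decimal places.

Poor units: £4,500, £5,000, £8,000 (q = 3 of N = 7).
Log shortfalls: ln(16250/4500) = 1.2840; ln(16250/5000) = 1.1787; ln(16250/8000) = 0.7087.
W = 3.171322 / 7 = 0.453.

0.453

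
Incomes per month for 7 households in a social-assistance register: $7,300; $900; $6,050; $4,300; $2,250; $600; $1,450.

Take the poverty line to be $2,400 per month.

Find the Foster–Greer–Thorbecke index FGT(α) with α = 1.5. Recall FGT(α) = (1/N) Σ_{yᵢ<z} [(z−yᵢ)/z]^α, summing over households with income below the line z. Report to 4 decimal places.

0.2012

Below the line: $600, $900, $1,450, $2,250 (q = 4 of N = 7).
Shortfall ratios: (2400−600)/2400 = 0.7500; (2400−900)/2400 = 0.6250; (2400−1450)/2400 = 0.3958; (2400−2250)/2400 = 0.0625.
Raised to α = 1.5: 0.64952; 0.49411; 0.24904; 0.01562.
Sum = 1.408290; FGT(1.5) = 1.408290 / 7 = 0.2012.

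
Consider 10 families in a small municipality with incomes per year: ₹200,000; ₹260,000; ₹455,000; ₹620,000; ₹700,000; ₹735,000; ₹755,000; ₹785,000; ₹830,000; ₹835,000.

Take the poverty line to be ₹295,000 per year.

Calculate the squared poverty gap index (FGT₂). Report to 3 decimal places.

0.012

Poor units: ₹200,000, ₹260,000 (q = 2 of N = 10).
Normalized shortfalls: (295000−200000)/295000 = 0.3220; (295000−260000)/295000 = 0.1186.
Squared: 0.1037; 0.0141.
Sum = 0.117782; P₂ = 0.117782 / 10 = 0.012.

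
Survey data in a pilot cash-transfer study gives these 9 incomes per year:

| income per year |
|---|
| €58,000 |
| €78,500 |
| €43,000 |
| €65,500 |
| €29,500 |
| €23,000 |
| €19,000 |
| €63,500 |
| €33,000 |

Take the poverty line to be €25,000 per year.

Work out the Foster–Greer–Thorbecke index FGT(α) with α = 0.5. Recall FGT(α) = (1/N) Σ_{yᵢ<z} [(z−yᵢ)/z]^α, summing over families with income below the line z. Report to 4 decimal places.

0.0859

Below the line: €19,000, €23,000 (q = 2 of N = 9).
Gap ratios (z−y)/z: (25000−19000)/25000 = 0.2400; (25000−23000)/25000 = 0.0800.
Raised to α = 0.5: 0.48990; 0.28284.
Sum = 0.772741; FGT(0.5) = 0.772741 / 9 = 0.0859.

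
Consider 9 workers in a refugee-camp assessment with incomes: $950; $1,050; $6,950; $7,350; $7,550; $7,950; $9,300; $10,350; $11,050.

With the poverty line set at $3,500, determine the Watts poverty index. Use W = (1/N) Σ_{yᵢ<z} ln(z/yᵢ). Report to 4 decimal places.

Below z: $950, $1,050 (q = 2 of N = 9).
Log gaps: ln(3500/950) = 1.3041; ln(3500/1050) = 1.2040.
W = 2.508029 / 9 = 0.2787.

0.2787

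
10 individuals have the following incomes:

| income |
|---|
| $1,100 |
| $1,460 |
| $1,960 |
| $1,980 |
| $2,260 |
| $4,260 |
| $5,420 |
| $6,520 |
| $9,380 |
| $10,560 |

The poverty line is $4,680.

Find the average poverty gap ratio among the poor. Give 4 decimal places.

0.5363

Below the line: $1,100, $1,460, $1,960, $1,980, $2,260, $4,260 (q = 6 of N = 10).
Relative gaps: 0.7650, 0.6880, 0.5812, 0.5769, 0.5171, 0.0897; sum = 3.217949.
I averages over the q = 6 poor units only: 3.217949 / 6 = 0.5363.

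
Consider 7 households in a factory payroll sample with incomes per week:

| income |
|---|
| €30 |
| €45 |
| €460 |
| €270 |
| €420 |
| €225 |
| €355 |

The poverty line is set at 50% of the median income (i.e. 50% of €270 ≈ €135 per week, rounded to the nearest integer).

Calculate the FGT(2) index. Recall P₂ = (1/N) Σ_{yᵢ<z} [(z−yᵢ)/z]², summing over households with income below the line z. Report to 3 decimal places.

0.150

Incomes under z: €30, €45 (q = 2 of N = 7).
Relative gaps: (135−30)/135 = 0.7778; (135−45)/135 = 0.6667.
Squared: 0.6049; 0.4444.
Sum = 1.049383; P₂ = 1.049383 / 7 = 0.150.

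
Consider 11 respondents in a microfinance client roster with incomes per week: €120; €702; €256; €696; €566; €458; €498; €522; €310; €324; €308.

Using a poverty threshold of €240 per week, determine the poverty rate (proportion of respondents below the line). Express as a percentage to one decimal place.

1 of the 11 respondents have income below €240.
H = 1/11 = 9.1%.

9.1%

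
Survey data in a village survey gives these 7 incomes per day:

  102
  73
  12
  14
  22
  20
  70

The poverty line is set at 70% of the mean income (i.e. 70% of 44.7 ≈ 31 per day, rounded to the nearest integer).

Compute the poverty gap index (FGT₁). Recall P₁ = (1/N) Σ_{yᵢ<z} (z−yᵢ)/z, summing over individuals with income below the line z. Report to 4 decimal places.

0.2581

Poor units: 12, 14, 20, 22 (q = 4 of N = 7).
Relative gaps: (31−12)/31 = 0.6129; (31−14)/31 = 0.5484; (31−20)/31 = 0.3548; (31−22)/31 = 0.2903.
Sum of shortfalls = 1.806452; P₁ averages over all N: 1.806452 / 7 = 0.2581.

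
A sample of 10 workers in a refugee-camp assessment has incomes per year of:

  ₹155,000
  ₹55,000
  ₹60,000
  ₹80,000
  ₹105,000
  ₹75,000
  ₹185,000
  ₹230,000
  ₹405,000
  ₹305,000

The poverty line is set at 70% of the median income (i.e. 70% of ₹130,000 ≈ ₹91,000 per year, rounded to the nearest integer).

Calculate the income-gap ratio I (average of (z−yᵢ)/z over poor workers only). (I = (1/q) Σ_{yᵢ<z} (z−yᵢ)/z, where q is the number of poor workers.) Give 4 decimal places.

Incomes under z: ₹55,000, ₹60,000, ₹75,000, ₹80,000 (q = 4 of N = 10).
Shortfall ratios (z−y)/z: 0.3956, 0.3407, 0.1758, 0.1209; sum = 1.032967.
The income-gap ratio divides by q (the poor only): 1.032967 / 4 = 0.2582.

0.2582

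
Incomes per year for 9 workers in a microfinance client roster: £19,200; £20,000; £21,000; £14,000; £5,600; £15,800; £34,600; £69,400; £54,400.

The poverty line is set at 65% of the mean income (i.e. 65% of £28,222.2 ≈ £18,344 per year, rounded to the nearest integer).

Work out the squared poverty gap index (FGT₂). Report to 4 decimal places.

0.0620

Poor units: £5,600, £14,000, £15,800 (q = 3 of N = 9).
Relative gaps: (18344−5600)/18344 = 0.6947; (18344−14000)/18344 = 0.2368; (18344−15800)/18344 = 0.1387.
Squared: 0.4826; 0.0561; 0.0192.
Sum = 0.557951; P₂ = 0.557951 / 9 = 0.0620.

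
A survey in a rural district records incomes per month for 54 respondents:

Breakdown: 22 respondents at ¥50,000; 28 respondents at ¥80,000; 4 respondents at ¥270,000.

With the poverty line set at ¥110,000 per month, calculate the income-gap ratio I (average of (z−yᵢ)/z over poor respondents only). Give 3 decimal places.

0.393

Below z: 22×¥50,000, 28×¥80,000 (q = 50 of N = 54).
Relative gaps: 0.5455 (×22), 0.2727 (×28); sum = 19.636364.
I averages over the q = 50 poor units only: 19.636364 / 50 = 0.393.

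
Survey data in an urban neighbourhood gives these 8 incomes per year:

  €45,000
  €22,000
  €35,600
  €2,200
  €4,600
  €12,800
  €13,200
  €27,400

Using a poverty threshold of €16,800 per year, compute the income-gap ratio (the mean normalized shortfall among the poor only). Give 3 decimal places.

Below the line: €2,200, €4,600, €12,800, €13,200 (q = 4 of N = 8).
Relative gaps: 0.8690, 0.7262, 0.2381, 0.2143; sum = 2.047619.
I averages over the q = 4 poor units only: 2.047619 / 4 = 0.512.

0.512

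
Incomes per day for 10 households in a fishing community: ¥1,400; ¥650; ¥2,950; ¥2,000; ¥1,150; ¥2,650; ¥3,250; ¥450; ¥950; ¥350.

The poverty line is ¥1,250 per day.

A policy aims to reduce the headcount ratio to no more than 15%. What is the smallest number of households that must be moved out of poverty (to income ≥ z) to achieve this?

5 of the 10 households are poor, so H = 5/10 = 0.500.
A headcount ratio of at most 15% allows at most ⌊0.15 × 10⌋ = 1 poor households.
So at least 5 − 1 = 4 must be lifted.

4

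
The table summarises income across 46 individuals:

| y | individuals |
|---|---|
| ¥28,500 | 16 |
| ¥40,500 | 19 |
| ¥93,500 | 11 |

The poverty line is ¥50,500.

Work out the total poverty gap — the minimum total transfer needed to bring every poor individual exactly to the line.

¥542,000

Poor units: 16×¥28,500, 19×¥40,500 (q = 35 of N = 46).
Individual gaps: 16×(50500−28500) = 352000; 19×(50500−40500) = 190000.
Aggregate gap = ¥542,000.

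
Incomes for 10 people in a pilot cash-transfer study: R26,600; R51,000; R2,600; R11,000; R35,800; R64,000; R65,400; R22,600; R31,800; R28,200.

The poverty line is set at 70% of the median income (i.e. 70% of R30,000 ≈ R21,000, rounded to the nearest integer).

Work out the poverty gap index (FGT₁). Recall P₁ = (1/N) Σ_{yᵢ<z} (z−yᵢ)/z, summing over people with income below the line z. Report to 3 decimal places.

0.135

Poor units: R2,600, R11,000 (q = 2 of N = 10).
Normalized shortfalls: (21000−2600)/21000 = 0.8762; (21000−11000)/21000 = 0.4762.
Sum of shortfalls = 1.352381; P₁ averages over all N: 1.352381 / 10 = 0.135.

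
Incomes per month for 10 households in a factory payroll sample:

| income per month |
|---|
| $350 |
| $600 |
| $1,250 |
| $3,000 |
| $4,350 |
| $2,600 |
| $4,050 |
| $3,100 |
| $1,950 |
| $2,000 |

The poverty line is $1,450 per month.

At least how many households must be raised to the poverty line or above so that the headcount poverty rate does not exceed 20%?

3 of the 10 households are poor, so H = 3/10 = 0.300.
A headcount ratio of at most 20% allows at most ⌊0.20 × 10⌋ = 2 poor households.
So at least 3 − 2 = 1 must be lifted.

1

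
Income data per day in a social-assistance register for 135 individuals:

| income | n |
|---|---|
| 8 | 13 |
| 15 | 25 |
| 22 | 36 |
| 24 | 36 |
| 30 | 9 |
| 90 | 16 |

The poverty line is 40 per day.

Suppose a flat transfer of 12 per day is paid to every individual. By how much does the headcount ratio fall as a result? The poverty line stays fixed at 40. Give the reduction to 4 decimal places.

0.0667

Before: below the line — 13×8, 25×15, 36×22, 36×24, 9×30; headcount ratio = 0.881481.
After the 12 transfer: below the line — 13×20, 25×27, 36×34, 36×36; headcount ratio = 0.814815.
Reduction = 0.881481 − 0.814815 = 0.0667.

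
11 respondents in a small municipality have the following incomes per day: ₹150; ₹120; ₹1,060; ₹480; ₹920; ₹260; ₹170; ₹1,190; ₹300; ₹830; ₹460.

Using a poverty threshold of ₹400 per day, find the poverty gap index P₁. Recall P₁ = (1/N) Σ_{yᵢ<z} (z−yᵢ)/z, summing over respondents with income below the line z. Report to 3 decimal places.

0.227

Incomes under z: ₹120, ₹150, ₹170, ₹260, ₹300 (q = 5 of N = 11).
Shortfall ratios: (400−120)/400 = 0.7000; (400−150)/400 = 0.6250; (400−170)/400 = 0.5750; (400−260)/400 = 0.3500; (400−300)/400 = 0.2500.
Σ = 2.500000. Dividing by the full population N = 11 gives P₁ = 0.227.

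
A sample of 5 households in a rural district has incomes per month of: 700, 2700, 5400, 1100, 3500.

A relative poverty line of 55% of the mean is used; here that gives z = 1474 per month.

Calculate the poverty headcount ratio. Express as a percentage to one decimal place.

2 of the 5 households have income below 1474.
H = 2/5 = 40.0%.

40.0%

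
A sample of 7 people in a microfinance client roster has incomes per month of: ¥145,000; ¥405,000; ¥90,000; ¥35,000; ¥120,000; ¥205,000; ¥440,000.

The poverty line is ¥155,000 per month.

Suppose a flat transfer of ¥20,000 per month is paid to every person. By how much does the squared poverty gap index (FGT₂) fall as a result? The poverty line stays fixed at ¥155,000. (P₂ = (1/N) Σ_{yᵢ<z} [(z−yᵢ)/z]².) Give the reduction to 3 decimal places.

0.046

Before: below the line — ¥35,000, ¥90,000, ¥120,000, ¥145,000; squared poverty gap index (FGT₂) = 0.11863.
After the ¥20,000 transfer: below the line — ¥55,000, ¥110,000, ¥140,000; squared poverty gap index (FGT₂) = 0.07284.
Reduction = 0.11863 − 0.07284 = 0.046.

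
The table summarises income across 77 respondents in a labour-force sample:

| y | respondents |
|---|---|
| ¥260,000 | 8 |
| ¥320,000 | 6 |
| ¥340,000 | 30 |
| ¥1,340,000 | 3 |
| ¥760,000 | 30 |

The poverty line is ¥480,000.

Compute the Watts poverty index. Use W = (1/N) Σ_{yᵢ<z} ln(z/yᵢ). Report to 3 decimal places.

Incomes under z: 8×¥260,000, 6×¥320,000, 30×¥340,000 (q = 44 of N = 77).
Log shortfalls: ln(480000/260000) = 0.6131 (×8); ln(480000/320000) = 0.4055 (×6); ln(480000/340000) = 0.3448 (×30).
W = 17.682841 / 77 = 0.230.

0.230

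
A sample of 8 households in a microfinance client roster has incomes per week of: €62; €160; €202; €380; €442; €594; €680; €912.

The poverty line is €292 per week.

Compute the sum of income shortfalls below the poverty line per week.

€452

Incomes under z: €62, €160, €202 (q = 3 of N = 8).
Individual gaps: 292−62 = 230; 292−160 = 132; 292−202 = 90.
Aggregate gap = €452.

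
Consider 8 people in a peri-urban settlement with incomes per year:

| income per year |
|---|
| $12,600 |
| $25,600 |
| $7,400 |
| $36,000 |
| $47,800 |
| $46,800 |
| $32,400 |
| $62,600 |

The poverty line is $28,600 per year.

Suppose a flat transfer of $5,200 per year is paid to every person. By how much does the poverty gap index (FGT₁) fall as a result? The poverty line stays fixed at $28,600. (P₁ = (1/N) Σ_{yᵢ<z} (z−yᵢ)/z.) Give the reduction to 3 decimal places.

0.059

Before: below the line — $7,400, $12,600, $25,600; poverty gap index (FGT₁) = 0.17570.
After the $5,200 transfer: below the line — $12,600, $17,800; poverty gap index (FGT₁) = 0.11713.
Reduction = 0.17570 − 0.11713 = 0.059.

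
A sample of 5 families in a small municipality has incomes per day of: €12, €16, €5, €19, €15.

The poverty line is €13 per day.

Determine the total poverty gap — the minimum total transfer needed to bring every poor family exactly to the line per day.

€9

Incomes under z: €5, €12 (q = 2 of N = 5).
Individual gaps: 13−5 = 8; 13−12 = 1.
Aggregate gap = €9.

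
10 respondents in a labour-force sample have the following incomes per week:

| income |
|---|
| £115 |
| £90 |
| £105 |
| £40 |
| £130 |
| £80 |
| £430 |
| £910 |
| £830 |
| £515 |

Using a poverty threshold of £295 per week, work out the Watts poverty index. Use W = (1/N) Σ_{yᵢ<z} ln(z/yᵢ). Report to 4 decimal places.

0.7285

Below z: £40, £80, £90, £105, £115, £130 (q = 6 of N = 10).
ln(z/y) terms: ln(295/40) = 1.9981; ln(295/80) = 1.3049; ln(295/90) = 1.1872; ln(295/105) = 1.0330; ln(295/115) = 0.9420; ln(295/130) = 0.8194.
W = 7.284709 / 10 = 0.7285.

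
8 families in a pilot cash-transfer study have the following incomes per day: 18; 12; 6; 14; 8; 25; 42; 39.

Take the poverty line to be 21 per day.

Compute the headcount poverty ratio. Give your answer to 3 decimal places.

0.625

5 of the 8 families have income below 21.
H = 5/8 = 0.625.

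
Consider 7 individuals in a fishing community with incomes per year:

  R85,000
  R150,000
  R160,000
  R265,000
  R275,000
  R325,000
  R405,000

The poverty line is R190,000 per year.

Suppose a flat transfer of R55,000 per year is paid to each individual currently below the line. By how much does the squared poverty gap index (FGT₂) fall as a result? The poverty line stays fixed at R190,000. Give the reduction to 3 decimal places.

Before: below the line — R85,000, R150,000, R160,000; squared poverty gap index (FGT₂) = 0.05352.
After the R55,000 transfer: below the line — R140,000; squared poverty gap index (FGT₂) = 0.00989.
Reduction = 0.05352 − 0.00989 = 0.044.

0.044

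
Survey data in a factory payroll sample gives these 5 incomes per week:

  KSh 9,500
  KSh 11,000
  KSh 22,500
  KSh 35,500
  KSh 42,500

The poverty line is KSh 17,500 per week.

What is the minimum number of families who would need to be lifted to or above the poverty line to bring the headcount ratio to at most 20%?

2 of the 5 families are poor, so H = 2/5 = 0.400.
A headcount ratio of at most 20% allows at most ⌊0.20 × 5⌋ = 1 poor families.
So at least 2 − 1 = 1 must be lifted.

1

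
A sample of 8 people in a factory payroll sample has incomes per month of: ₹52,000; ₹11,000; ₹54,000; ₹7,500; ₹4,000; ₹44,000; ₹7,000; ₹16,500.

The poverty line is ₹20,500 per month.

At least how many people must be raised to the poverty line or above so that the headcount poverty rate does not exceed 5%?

5

5 of the 8 people are poor, so H = 5/8 = 0.625.
A headcount ratio of at most 5% allows at most ⌊0.05 × 8⌋ = 0 poor people.
So at least 5 − 0 = 5 must be lifted.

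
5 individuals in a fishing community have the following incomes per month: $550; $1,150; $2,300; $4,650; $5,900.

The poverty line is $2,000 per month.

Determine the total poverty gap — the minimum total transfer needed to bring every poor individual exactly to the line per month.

Below the line: $550, $1,150 (q = 2 of N = 5).
Individual gaps: 2000−550 = 1450; 2000−1150 = 850.
Aggregate gap = $2,300.

$2,300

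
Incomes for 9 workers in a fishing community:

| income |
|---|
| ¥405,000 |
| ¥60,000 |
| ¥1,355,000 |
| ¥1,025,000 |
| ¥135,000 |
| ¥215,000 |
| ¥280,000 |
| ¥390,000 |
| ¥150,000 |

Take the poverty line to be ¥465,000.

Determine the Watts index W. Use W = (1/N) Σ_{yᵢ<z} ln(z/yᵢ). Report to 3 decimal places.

Poor units: ¥60,000, ¥135,000, ¥150,000, ¥215,000, ¥280,000, ¥390,000, ¥405,000 (q = 7 of N = 9).
ln(z/y) terms: ln(465000/60000) = 2.0477; ln(465000/135000) = 1.2368; ln(465000/150000) = 1.1314; ln(465000/215000) = 0.7714; ln(465000/280000) = 0.5072; ln(465000/390000) = 0.1759; ln(465000/405000) = 0.1382.
W = 6.008546 / 9 = 0.668.

0.668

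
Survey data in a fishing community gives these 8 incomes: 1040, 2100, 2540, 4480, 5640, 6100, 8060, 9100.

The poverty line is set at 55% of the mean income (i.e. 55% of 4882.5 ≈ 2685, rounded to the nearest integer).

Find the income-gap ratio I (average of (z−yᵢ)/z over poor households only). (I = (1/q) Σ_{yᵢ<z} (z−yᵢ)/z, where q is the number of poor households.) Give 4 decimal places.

Below the line: 1040, 2100, 2540 (q = 3 of N = 8).
Relative gaps: 0.6127, 0.2179, 0.0540; sum = 0.884544.
The income-gap ratio divides by q (the poor only): 0.884544 / 3 = 0.2948.

0.2948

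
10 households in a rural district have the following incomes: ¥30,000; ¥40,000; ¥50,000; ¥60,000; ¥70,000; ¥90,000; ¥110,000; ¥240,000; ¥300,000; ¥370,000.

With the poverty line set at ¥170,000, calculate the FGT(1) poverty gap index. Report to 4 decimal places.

0.4353

Below z: ¥30,000, ¥40,000, ¥50,000, ¥60,000, ¥70,000, ¥90,000, ¥110,000 (q = 7 of N = 10).
Shortfall ratios: (170000−30000)/170000 = 0.8235; (170000−40000)/170000 = 0.7647; (170000−50000)/170000 = 0.7059; (170000−60000)/170000 = 0.6471; (170000−70000)/170000 = 0.5882; (170000−90000)/170000 = 0.4706; (170000−110000)/170000 = 0.3529.
Sum of shortfalls = 4.352941; P₁ averages over all N: 4.352941 / 10 = 0.4353.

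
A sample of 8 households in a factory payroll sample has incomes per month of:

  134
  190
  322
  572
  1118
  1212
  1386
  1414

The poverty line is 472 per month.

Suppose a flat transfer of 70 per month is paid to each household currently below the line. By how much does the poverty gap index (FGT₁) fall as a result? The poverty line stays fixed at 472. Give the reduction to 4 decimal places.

0.0556

Before: below the line — 134, 190, 322; poverty gap index (FGT₁) = 0.203919.
After the 70 transfer: below the line — 204, 260, 392; poverty gap index (FGT₁) = 0.148305.
Reduction = 0.203919 − 0.148305 = 0.0556.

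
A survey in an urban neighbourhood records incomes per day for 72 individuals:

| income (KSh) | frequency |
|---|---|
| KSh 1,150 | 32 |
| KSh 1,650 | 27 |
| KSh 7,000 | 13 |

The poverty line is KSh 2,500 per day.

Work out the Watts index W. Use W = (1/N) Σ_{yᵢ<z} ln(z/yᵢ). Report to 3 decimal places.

Poor units: 32×KSh 1,150, 27×KSh 1,650 (q = 59 of N = 72).
Log gaps: ln(2500/1150) = 0.7765 (×32); ln(2500/1650) = 0.4155 (×27).
W = 36.067838 / 72 = 0.501.

0.501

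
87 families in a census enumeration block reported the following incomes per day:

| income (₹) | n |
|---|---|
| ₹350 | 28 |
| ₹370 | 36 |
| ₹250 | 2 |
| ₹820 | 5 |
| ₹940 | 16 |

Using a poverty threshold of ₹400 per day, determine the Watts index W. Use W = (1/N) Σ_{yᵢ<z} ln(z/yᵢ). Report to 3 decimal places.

0.086

Poor units: 2×₹250, 28×₹350, 36×₹370 (q = 66 of N = 87).
Log shortfalls: ln(400/250) = 0.4700 (×2); ln(400/350) = 0.1335 (×28); ln(400/370) = 0.0780 (×36).
W = 7.485502 / 87 = 0.086.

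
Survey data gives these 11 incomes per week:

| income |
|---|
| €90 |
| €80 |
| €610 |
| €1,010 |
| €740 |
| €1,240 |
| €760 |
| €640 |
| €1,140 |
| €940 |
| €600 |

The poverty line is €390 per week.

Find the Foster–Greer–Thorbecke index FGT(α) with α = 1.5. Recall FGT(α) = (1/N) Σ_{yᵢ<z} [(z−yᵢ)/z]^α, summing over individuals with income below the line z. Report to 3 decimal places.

Below z: €80, €90 (q = 2 of N = 11).
Normalized shortfalls: (390−80)/390 = 0.7949; (390−90)/390 = 0.7692.
Raised to α = 1.5: 0.70867; 0.67466.
Sum = 1.383333; FGT(1.5) = 1.383333 / 11 = 0.126.

0.126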